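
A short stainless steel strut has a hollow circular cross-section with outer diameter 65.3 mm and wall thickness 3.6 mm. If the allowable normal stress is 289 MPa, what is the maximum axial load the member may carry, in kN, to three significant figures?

202 kN

A = 697.8 mm².
P_max = σ_allow · A = 289 · 697.8 = 201700 N = 201.7 kN.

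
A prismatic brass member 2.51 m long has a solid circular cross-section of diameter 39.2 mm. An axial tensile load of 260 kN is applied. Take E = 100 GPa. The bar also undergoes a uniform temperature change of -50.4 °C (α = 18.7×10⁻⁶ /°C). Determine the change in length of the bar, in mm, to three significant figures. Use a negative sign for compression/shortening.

A = 1207 mm².
δ_mech = NL/(AE) = 260000·2510/(1207·100000) = 5.407 mm.
δ_thermal = αLΔT = 18.7e-6·2510·-50.4 = -2.366 mm.
δ = δ_mech + δ_thermal = 3.042 mm.

3.04 mm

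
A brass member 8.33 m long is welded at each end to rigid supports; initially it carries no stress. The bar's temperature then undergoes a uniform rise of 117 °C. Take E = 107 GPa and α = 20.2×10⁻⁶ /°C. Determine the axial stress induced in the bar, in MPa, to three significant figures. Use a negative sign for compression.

Free thermal expansion αLΔT = 20.2e-6 · 8330 · 117 = 19.69 mm.
The walls impose strain ε = −(19.69)/8330 = -2.3634e-03; σ = Eε = 107000 · -2.3634e-03 = -252.9 MPa.

-253 MPa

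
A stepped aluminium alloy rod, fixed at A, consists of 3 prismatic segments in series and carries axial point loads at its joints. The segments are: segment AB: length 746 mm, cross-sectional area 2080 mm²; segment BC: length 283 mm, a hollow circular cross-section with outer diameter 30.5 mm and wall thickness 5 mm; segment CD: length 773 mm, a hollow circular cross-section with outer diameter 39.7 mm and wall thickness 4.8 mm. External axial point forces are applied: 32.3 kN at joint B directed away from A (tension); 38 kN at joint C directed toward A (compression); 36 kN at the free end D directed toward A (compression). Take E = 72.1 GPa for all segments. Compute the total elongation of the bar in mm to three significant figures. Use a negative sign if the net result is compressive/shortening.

Internal axial forces (sectioning from the free end, tension +): N_CD = -36 kN, N_BC = -74 kN, N_AB = -41.7 kN.
A_BC = 400.6 mm².
A_CD = 526.3 mm².
δ_AB = -41700·746/(2080·72100) = -0.2074 mm
δ_BC = -74000·283/(400.6·72100) = -0.7251 mm
δ_CD = -36000·773/(526.3·72100) = -0.7334 mm
δ = Σδ_i = -1.666 mm.

-1.67 mm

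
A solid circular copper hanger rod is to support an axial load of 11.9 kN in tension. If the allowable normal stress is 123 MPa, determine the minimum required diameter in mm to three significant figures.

Required area A ≥ P/σ_allow = 11900/123 = 96.75 mm².
For a solid circular section, d ≥ √(4A/π) = 11.1 mm.

11.1 mm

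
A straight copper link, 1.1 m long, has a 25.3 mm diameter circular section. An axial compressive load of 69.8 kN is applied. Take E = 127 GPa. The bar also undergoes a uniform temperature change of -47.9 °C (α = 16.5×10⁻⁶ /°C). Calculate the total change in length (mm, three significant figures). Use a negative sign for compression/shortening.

-2.07 mm

A = 502.7 mm².
δ_mech = NL/(AE) = -69800·1100/(502.7·127000) = -1.203 mm.
δ_thermal = αLΔT = 16.5e-6·1100·-47.9 = -0.8694 mm.
δ = δ_mech + δ_thermal = -2.072 mm.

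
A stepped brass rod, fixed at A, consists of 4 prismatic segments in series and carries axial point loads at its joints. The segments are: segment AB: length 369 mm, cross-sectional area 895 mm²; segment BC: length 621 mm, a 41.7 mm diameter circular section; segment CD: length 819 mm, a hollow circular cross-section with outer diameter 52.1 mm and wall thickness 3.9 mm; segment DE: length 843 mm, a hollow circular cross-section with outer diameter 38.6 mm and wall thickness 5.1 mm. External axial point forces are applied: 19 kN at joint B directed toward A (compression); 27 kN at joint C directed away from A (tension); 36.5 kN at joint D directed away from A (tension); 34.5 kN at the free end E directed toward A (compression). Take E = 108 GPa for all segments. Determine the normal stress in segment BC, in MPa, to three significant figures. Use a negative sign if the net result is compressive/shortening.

21.2 MPa

Internal axial forces (sectioning from the free end, tension +): N_DE = -34.5 kN, N_CD = 2 kN, N_BC = 29 kN, N_AB = 10 kN.
A_BC = 1366 mm².
σ_BC = N_BC/A_BC = 29000/1366 = 21.23 MPa.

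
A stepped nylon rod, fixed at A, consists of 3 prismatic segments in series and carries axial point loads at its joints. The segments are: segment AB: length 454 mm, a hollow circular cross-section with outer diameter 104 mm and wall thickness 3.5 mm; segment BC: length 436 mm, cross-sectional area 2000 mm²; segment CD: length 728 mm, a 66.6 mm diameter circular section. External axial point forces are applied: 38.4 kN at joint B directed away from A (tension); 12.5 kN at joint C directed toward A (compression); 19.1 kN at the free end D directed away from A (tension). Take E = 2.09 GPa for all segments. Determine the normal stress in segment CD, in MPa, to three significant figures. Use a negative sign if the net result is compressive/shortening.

5.48 MPa

Internal axial forces (sectioning from the free end, tension +): N_CD = 19.1 kN, N_BC = 6.6 kN, N_AB = 45 kN.
A_CD = 3484 mm².
σ_CD = N_CD/A_CD = 19100/3484 = 5.483 MPa.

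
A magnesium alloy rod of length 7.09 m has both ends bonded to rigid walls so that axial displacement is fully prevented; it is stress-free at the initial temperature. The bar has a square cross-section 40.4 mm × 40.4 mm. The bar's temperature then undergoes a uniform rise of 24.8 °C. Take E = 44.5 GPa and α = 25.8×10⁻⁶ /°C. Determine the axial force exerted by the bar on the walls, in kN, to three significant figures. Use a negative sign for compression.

Free thermal expansion αLΔT = 25.8e-6 · 7090 · 24.8 = 4.536 mm.
The walls impose strain ε = −(4.536)/7090 = -6.3984e-04; σ = Eε = 44500 · -6.3984e-04 = -28.47 MPa.
Wall reaction R = σ·A = -28.47·1632 = -46470 N = -46.47 kN.

-46.5 kN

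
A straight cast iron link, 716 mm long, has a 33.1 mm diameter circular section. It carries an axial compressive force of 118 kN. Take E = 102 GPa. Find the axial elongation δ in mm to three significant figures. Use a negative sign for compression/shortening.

-0.963 mm

A = 860.5 mm².
δ_mech = NL/(AE) = -118000·716/(860.5·102000) = -0.9626 mm.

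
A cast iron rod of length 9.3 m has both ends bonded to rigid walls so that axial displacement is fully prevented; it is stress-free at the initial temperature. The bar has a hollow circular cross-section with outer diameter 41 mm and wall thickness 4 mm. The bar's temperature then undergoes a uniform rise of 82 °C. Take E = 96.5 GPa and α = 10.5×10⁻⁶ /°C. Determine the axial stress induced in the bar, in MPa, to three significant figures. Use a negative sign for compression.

Free thermal expansion αLΔT = 10.5e-6 · 9300 · 82 = 8.007 mm.
The walls impose strain ε = −(8.007)/9300 = -8.6100e-04; σ = Eε = 96500 · -8.6100e-04 = -83.09 MPa.

-83.1 MPa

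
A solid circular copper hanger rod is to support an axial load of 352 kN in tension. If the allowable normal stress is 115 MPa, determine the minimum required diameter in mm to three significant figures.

62.4 mm

Required area A ≥ P/σ_allow = 352000/115 = 3061 mm².
For a solid circular section, d ≥ √(4A/π) = 62.43 mm.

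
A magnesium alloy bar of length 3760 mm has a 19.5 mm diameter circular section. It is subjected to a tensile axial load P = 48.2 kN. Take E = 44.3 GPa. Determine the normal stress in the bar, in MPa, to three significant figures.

A = 298.6 mm².
σ = N/A = 48200/298.6 = 161.4 MPa.

161 MPa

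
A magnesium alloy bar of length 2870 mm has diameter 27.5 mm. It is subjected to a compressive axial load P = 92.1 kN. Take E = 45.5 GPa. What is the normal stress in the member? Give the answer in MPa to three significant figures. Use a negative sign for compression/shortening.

A = 594 mm².
σ = N/A = -92100/594 = -155.1 MPa.

-155 MPa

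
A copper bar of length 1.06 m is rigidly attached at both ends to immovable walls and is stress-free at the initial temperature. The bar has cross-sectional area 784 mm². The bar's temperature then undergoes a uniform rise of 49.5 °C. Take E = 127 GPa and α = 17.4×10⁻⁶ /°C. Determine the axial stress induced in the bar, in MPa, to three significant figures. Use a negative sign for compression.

-109 MPa

Free thermal expansion αLΔT = 17.4e-6 · 1060 · 49.5 = 0.913 mm.
The walls impose strain ε = −(0.913)/1060 = -8.6130e-04; σ = Eε = 127000 · -8.6130e-04 = -109.4 MPa.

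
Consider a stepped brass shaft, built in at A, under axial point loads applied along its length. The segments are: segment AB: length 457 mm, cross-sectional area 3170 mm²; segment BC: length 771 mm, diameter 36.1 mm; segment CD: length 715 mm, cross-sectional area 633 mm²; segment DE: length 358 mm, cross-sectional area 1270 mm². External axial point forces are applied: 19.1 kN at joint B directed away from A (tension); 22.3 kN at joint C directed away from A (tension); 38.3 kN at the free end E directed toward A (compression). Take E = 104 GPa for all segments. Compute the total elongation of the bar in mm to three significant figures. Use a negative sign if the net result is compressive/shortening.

Internal axial forces (sectioning from the free end, tension +): N_DE = -38.3 kN, N_CD = -38.3 kN, N_BC = -16 kN, N_AB = 3.1 kN.
A_BC = 1024 mm².
δ_AB = 3100·457/(3170·104000) = 0.004297 mm
δ_BC = -16000·771/(1024·104000) = -0.1159 mm
δ_CD = -38300·715/(633·104000) = -0.416 mm
δ_DE = -38300·358/(1270·104000) = -0.1038 mm
δ = Σδ_i = -0.6314 mm.

-0.631 mm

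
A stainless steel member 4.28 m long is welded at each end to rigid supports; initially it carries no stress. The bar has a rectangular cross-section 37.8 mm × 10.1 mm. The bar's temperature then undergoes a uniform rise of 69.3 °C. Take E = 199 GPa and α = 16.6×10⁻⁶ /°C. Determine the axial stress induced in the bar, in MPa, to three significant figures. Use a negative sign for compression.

Free thermal expansion αLΔT = 16.6e-6 · 4280 · 69.3 = 4.924 mm.
The walls impose strain ε = −(4.924)/4280 = -1.1504e-03; σ = Eε = 199000 · -1.1504e-03 = -228.9 MPa.

-229 MPa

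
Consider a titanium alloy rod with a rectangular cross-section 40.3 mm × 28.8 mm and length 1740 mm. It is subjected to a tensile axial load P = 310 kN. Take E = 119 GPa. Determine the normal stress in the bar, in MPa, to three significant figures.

A = 1161 mm².
σ = N/A = 310000/1161 = 267.1 MPa.

267 MPa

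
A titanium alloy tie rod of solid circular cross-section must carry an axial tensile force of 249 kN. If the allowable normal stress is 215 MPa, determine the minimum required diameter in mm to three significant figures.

38.4 mm

Required area A ≥ P/σ_allow = 249000/215 = 1158 mm².
For a solid circular section, d ≥ √(4A/π) = 38.4 mm.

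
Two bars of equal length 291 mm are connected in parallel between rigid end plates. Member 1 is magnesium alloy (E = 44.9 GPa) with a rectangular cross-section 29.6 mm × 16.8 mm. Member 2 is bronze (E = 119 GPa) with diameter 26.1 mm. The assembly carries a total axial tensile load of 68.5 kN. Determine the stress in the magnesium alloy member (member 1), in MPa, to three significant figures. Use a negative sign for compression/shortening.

35.8 MPa

A_1 = 497.3 mm².
A_2 = 535 mm².
Equal strain + equilibrium ⇒ each member carries load in proportion to AE: A₁E₁ = 22330000 N, A₂E₂ = 63670000 N, ΣAE = 86000000 N.
σ₁ = P·E₁/ΣAE = 68500·44900/86000000 = 35.77 MPa.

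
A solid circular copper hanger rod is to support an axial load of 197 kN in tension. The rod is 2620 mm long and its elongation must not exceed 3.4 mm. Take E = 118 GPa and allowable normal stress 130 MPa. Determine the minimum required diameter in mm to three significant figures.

Required area A ≥ P/σ_allow = 197000/130 = 1515 mm².
For a solid circular section, d ≥ √(4A/π) = 43.93 mm.
Elongation limit: A ≥ PL/(Eδ_allow) = 197000·2620/(118000·3.4) = 1286 mm² ⇒ d ≥ 40.47 mm.
The stress limit governs.

43.9 mm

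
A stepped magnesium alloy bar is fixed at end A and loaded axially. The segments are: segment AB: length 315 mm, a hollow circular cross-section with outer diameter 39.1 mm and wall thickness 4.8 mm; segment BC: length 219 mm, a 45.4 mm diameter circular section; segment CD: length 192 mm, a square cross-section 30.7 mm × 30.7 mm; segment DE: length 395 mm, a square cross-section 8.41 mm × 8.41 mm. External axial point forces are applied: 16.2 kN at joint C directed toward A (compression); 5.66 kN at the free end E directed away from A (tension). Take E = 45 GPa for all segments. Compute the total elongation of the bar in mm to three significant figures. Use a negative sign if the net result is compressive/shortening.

0.554 mm

Internal axial forces (sectioning from the free end, tension +): N_DE = 5.66 kN, N_CD = 5.66 kN, N_BC = -10.54 kN, N_AB = -10.54 kN.
A_AB = 517.2 mm².
A_BC = 1619 mm².
A_CD = 942.5 mm².
A_DE = 70.73 mm².
δ_AB = -10540·315/(517.2·45000) = -0.1426 mm
δ_BC = -10540·219/(1619·45000) = -0.03169 mm
δ_CD = 5660·192/(942.5·45000) = 0.02562 mm
δ_DE = 5660·395/(70.73·45000) = 0.7024 mm
δ = Σδ_i = 0.5537 mm.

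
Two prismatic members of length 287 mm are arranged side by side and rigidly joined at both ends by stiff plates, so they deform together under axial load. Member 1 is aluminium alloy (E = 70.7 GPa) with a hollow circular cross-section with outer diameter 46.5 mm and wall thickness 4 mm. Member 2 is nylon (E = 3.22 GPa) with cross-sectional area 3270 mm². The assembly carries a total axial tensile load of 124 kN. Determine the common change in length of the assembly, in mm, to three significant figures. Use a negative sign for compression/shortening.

0.737 mm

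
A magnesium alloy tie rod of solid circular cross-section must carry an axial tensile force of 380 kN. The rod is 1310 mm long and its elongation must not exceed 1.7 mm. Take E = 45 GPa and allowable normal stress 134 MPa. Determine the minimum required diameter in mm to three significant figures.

91.0 mm

Required area A ≥ P/σ_allow = 380000/134 = 2836 mm².
For a solid circular section, d ≥ √(4A/π) = 60.09 mm.
Elongation limit: A ≥ PL/(Eδ_allow) = 380000·1310/(45000·1.7) = 6507 mm² ⇒ d ≥ 91.02 mm.
The elongation limit governs.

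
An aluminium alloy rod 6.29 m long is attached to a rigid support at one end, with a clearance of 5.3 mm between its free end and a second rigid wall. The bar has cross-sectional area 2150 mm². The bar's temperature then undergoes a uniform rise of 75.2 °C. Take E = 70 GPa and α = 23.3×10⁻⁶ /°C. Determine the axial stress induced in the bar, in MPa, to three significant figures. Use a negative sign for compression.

-63.7 MPa

Free thermal expansion αLΔT = 23.3e-6 · 6290 · 75.2 = 11.02 mm.
The walls engage after the gap closes; constrained expansion = 11.02 − 5.3 = 5.721 mm.
The walls impose strain ε = −(5.721)/6290 = -9.0955e-04; σ = Eε = 70000 · -9.0955e-04 = -63.67 MPa.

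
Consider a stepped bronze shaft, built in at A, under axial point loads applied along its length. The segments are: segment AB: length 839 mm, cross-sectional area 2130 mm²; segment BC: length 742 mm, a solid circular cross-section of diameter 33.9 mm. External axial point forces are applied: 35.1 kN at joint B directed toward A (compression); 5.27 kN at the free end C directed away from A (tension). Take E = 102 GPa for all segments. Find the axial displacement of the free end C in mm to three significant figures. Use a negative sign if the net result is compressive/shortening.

-0.0727 mm

Internal axial forces (sectioning from the free end, tension +): N_BC = 5.27 kN, N_AB = -29.83 kN.
A_BC = 902.6 mm².
δ_AB = -29830·839/(2130·102000) = -0.1152 mm
δ_BC = 5270·742/(902.6·102000) = 0.04247 mm
δ = Σδ_i = -0.07272 mm.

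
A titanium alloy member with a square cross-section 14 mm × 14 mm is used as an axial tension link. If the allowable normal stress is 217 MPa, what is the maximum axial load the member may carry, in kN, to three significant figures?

42.5 kN

A = 196 mm².
P_max = σ_allow · A = 217 · 196 = 42530 N = 42.53 kN.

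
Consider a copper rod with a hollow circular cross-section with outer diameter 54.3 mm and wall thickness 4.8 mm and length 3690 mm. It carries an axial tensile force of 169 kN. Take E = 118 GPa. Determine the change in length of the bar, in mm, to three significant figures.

7.08 mm

A = 746.4 mm².
δ_mech = NL/(AE) = 169000·3690/(746.4·118000) = 7.08 mm.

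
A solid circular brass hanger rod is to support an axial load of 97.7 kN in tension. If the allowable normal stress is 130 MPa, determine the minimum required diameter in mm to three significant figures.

30.9 mm

Required area A ≥ P/σ_allow = 97700/130 = 751.5 mm².
For a solid circular section, d ≥ √(4A/π) = 30.93 mm.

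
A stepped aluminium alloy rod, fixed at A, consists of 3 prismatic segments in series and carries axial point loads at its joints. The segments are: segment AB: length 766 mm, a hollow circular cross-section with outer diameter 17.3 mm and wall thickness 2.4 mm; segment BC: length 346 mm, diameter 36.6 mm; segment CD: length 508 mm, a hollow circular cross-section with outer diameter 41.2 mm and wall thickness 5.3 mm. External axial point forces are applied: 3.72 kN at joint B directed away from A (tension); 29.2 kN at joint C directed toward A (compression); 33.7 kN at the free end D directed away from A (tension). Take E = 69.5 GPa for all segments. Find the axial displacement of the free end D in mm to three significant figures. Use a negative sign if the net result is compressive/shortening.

1.24 mm

Internal axial forces (sectioning from the free end, tension +): N_CD = 33.7 kN, N_BC = 4.5 kN, N_AB = 8.22 kN.
A_AB = 112.3 mm².
A_BC = 1052 mm².
A_CD = 597.8 mm².
δ_AB = 8220·766/(112.3·69500) = 0.8064 mm
δ_BC = 4500·346/(1052·69500) = 0.02129 mm
δ_CD = 33700·508/(597.8·69500) = 0.4121 mm
δ = Σδ_i = 1.24 mm.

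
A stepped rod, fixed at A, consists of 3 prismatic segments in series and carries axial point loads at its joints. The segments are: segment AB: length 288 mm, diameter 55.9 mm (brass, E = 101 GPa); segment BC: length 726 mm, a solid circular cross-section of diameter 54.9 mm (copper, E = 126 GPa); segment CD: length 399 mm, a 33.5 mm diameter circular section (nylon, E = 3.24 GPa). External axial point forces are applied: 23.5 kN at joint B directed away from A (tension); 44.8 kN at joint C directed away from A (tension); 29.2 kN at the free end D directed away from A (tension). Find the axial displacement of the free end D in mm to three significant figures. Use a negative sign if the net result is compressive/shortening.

Internal axial forces (sectioning from the free end, tension +): N_CD = 29.2 kN, N_BC = 74 kN, N_AB = 97.5 kN.
A_AB = 2454 mm².
A_BC = 2367 mm².
A_CD = 881.4 mm².
δ_AB = 97500·288/(2454·101000) = 0.1133 mm
δ_BC = 74000·726/(2367·126000) = 0.1801 mm
δ_CD = 29200·399/(881.4·3240) = 4.08 mm
δ = Σδ_i = 4.373 mm.

4.37 mm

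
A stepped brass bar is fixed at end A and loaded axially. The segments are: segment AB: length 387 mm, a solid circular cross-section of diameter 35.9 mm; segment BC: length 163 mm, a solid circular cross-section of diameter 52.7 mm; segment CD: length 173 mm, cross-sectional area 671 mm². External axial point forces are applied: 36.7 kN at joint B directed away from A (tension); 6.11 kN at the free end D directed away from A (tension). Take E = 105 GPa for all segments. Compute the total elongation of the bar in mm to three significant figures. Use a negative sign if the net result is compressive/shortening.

Internal axial forces (sectioning from the free end, tension +): N_CD = 6.11 kN, N_BC = 6.11 kN, N_AB = 42.81 kN.
A_AB = 1012 mm².
A_BC = 2181 mm².
δ_AB = 42810·387/(1012·105000) = 0.1559 mm
δ_BC = 6110·163/(2181·105000) = 0.004348 mm
δ_CD = 6110·173/(671·105000) = 0.015 mm
δ = Σδ_i = 0.1752 mm.

0.175 mm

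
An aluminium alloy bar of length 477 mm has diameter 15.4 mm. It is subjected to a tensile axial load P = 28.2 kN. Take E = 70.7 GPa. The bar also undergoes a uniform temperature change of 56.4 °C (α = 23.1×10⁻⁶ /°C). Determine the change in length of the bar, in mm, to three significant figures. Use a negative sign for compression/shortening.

A = 186.3 mm².
δ_mech = NL/(AE) = 28200·477/(186.3·70700) = 1.021 mm.
δ_thermal = αLΔT = 23.1e-6·477·56.4 = 0.6215 mm.
δ = δ_mech + δ_thermal = 1.643 mm.

1.64 mm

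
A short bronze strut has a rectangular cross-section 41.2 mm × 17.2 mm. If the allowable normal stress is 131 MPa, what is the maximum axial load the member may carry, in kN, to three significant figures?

92.8 kN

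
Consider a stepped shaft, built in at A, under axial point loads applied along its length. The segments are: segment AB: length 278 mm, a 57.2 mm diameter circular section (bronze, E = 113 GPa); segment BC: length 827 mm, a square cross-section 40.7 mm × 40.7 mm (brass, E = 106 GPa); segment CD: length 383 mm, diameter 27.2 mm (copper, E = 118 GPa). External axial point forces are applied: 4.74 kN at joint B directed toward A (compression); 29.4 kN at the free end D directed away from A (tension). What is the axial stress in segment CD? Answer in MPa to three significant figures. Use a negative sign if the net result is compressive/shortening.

Internal axial forces (sectioning from the free end, tension +): N_CD = 29.4 kN, N_BC = 29.4 kN, N_AB = 24.66 kN.
A_CD = 581.1 mm².
σ_CD = N_CD/A_CD = 29400/581.1 = 50.6 MPa.

50.6 MPa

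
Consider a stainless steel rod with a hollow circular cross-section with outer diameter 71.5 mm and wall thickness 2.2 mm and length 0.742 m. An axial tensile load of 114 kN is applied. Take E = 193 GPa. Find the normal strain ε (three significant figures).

0.00123

A = 479 mm².
σ = N/A = 238 MPa; ε = σ/E = 238/193000 = 1.233e-03.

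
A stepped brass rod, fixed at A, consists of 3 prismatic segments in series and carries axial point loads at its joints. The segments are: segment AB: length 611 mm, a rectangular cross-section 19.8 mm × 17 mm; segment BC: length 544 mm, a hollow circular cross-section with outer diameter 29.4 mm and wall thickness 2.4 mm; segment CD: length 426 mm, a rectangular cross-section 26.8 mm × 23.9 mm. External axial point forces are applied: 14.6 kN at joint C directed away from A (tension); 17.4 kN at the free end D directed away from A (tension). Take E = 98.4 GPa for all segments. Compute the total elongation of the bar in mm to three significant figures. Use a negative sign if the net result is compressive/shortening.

Internal axial forces (sectioning from the free end, tension +): N_CD = 17.4 kN, N_BC = 32 kN, N_AB = 32 kN.
A_AB = 336.6 mm².
A_BC = 203.6 mm².
A_CD = 640.5 mm².
δ_AB = 32000·611/(336.6·98400) = 0.5903 mm
δ_BC = 32000·544/(203.6·98400) = 0.869 mm
δ_CD = 17400·426/(640.5·98400) = 0.1176 mm
δ = Σδ_i = 1.577 mm.

1.58 mm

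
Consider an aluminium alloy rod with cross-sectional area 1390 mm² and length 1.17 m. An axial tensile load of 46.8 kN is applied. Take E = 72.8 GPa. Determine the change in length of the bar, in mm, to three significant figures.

δ_mech = NL/(AE) = 46800·1170/(1390·72800) = 0.5411 mm.

0.541 mm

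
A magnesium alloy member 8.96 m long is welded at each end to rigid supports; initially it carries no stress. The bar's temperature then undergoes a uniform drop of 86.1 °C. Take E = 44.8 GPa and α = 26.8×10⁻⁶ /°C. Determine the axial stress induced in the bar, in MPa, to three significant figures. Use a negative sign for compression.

103 MPa

Free thermal expansion αLΔT = 26.8e-6 · 8960 · -86.1 = -20.68 mm.
The walls impose strain ε = −(-20.68)/8960 = 2.3075e-03; σ = Eε = 44800 · 2.3075e-03 = 103.4 MPa.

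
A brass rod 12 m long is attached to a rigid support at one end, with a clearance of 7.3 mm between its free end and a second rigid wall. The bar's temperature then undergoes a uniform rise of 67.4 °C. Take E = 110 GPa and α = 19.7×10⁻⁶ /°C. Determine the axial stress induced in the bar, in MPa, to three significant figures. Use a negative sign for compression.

-79.1 MPa

Free thermal expansion αLΔT = 19.7e-6 · 12000 · 67.4 = 15.93 mm.
The walls engage after the gap closes; constrained expansion = 15.93 − 7.3 = 8.633 mm.
The walls impose strain ε = −(8.633)/12000 = -7.1945e-04; σ = Eε = 110000 · -7.1945e-04 = -79.14 MPa.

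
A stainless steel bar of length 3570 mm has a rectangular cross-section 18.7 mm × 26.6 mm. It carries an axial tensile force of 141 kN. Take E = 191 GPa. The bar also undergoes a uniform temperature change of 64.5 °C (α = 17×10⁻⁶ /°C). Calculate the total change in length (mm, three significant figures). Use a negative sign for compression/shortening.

A = 497.4 mm².
δ_mech = NL/(AE) = 141000·3570/(497.4·191000) = 5.298 mm.
δ_thermal = αLΔT = 17e-6·3570·64.5 = 3.915 mm.
δ = δ_mech + δ_thermal = 9.213 mm.

9.21 mm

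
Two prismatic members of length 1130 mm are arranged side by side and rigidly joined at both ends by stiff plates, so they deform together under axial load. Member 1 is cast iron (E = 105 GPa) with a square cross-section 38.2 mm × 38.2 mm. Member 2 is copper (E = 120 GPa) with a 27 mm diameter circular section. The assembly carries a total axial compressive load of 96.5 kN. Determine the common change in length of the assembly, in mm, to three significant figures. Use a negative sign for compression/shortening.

A_1 = 1459 mm².
A_2 = 572.6 mm².
Equal strain + equilibrium ⇒ each member carries load in proportion to AE: A₁E₁ = 153200000 N, A₂E₂ = 68710000 N, ΣAE = 221900000 N.
δ = PL/ΣAE = -96500·1130/221900000 = -0.4914 mm.

-0.491 mm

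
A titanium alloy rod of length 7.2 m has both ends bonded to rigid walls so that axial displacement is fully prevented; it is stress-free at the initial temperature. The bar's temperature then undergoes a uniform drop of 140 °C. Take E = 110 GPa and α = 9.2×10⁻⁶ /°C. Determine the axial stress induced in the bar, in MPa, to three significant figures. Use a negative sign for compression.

142 MPa

Free thermal expansion αLΔT = 9.2e-6 · 7200 · -140 = -9.274 mm.
The walls impose strain ε = −(-9.274)/7200 = 1.2880e-03; σ = Eε = 110000 · 1.2880e-03 = 141.7 MPa.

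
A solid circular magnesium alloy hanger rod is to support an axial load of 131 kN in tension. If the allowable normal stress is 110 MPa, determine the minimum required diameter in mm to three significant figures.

38.9 mm

Required area A ≥ P/σ_allow = 131000/110 = 1191 mm².
For a solid circular section, d ≥ √(4A/π) = 38.94 mm.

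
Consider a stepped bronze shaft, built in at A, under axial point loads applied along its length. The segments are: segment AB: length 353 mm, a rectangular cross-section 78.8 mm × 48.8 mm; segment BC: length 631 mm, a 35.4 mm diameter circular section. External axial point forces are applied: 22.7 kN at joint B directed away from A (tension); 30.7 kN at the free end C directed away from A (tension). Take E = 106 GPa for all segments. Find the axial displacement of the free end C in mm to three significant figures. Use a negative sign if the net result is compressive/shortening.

0.232 mm

Internal axial forces (sectioning from the free end, tension +): N_BC = 30.7 kN, N_AB = 53.4 kN.
A_AB = 3845 mm².
A_BC = 984.2 mm².
δ_AB = 53400·353/(3845·106000) = 0.04624 mm
δ_BC = 30700·631/(984.2·106000) = 0.1857 mm
δ = Σδ_i = 0.2319 mm.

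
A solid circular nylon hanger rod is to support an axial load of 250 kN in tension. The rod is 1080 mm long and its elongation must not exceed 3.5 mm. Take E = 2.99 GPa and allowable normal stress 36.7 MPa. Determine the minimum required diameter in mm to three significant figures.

181 mm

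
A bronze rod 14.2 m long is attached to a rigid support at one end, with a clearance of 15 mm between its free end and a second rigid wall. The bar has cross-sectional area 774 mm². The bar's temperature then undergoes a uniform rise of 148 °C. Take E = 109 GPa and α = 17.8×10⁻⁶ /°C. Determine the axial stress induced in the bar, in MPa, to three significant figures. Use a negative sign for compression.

-172 MPa

Free thermal expansion αLΔT = 17.8e-6 · 14200 · 148 = 37.41 mm.
The walls engage after the gap closes; constrained expansion = 37.41 − 15 = 22.41 mm.
The walls impose strain ε = −(22.41)/14200 = -1.5781e-03; σ = Eε = 109000 · -1.5781e-03 = -172 MPa.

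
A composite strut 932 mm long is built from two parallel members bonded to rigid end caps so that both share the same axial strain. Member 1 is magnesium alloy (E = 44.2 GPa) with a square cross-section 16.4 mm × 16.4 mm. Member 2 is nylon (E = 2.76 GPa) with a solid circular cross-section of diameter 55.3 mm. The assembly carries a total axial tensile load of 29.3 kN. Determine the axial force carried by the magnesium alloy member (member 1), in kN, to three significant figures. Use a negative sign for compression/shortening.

18.8 kN

A_1 = 269 mm².
A_2 = 2402 mm².
Equal strain + equilibrium ⇒ each member carries load in proportion to AE: A₁E₁ = 11890000 N, A₂E₂ = 6629000 N, ΣAE = 18520000 N.
F₁ = P·A₁E₁/ΣAE = 29300·11890000/18520000 = 18810 N.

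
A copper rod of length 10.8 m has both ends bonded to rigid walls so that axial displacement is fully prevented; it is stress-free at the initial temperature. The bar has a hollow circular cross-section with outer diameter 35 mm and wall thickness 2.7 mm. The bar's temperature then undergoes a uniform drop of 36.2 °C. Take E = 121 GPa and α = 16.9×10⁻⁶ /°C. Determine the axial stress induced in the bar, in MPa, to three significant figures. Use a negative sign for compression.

Free thermal expansion αLΔT = 16.9e-6 · 10800 · -36.2 = -6.607 mm.
The walls impose strain ε = −(-6.607)/10800 = 6.1178e-04; σ = Eε = 121000 · 6.1178e-04 = 74.03 MPa.

74.0 MPa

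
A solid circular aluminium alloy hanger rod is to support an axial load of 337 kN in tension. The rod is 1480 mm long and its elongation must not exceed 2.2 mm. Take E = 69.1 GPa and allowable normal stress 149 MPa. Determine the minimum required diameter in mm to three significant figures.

Required area A ≥ P/σ_allow = 337000/149 = 2262 mm².
For a solid circular section, d ≥ √(4A/π) = 53.66 mm.
Elongation limit: A ≥ PL/(Eδ_allow) = 337000·1480/(69100·2.2) = 3281 mm² ⇒ d ≥ 64.63 mm.
The elongation limit governs.

64.6 mm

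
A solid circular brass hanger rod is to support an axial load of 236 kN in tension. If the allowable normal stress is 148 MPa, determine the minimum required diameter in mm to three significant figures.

45.1 mm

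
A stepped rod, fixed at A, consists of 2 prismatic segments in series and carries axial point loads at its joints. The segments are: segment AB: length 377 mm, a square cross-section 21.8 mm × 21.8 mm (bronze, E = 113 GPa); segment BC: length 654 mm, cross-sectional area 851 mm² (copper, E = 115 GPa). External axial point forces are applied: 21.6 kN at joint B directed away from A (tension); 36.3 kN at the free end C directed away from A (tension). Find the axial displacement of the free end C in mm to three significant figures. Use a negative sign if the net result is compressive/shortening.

0.649 mm

Internal axial forces (sectioning from the free end, tension +): N_BC = 36.3 kN, N_AB = 57.9 kN.
A_AB = 475.2 mm².
δ_AB = 57900·377/(475.2·113000) = 0.4065 mm
δ_BC = 36300·654/(851·115000) = 0.2426 mm
δ = Σδ_i = 0.6491 mm.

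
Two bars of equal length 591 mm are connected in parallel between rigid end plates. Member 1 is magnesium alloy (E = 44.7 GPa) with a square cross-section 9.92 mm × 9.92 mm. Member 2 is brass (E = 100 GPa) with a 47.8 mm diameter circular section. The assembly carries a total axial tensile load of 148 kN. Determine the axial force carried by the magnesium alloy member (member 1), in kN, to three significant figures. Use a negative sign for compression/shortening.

3.54 kN

A_1 = 98.41 mm².
A_2 = 1795 mm².
Equal strain + equilibrium ⇒ each member carries load in proportion to AE: A₁E₁ = 4399000 N, A₂E₂ = 179500000 N, ΣAE = 183800000 N.
F₁ = P·A₁E₁/ΣAE = 148000·4399000/183800000 = 3541 N.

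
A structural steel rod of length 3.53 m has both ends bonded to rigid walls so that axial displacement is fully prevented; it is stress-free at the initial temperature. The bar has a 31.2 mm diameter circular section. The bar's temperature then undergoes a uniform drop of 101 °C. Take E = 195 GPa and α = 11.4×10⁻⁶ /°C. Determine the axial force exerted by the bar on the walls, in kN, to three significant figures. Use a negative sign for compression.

172 kN

Free thermal expansion αLΔT = 11.4e-6 · 3530 · -101 = -4.064 mm.
The walls impose strain ε = −(-4.064)/3530 = 1.1514e-03; σ = Eε = 195000 · 1.1514e-03 = 224.5 MPa.
Wall reaction R = σ·A = 224.5·764.5 = 171700 N = 171.7 kN.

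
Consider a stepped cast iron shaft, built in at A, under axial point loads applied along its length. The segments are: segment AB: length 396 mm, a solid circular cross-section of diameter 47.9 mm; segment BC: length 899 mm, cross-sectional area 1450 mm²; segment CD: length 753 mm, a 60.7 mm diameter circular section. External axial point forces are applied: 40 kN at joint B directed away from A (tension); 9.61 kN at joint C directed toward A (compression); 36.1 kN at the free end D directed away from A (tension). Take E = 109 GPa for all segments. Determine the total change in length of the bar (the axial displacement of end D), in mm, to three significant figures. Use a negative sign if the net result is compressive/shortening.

0.371 mm

Internal axial forces (sectioning from the free end, tension +): N_CD = 36.1 kN, N_BC = 26.49 kN, N_AB = 66.49 kN.
A_AB = 1802 mm².
A_CD = 2894 mm².
δ_AB = 66490·396/(1802·109000) = 0.134 mm
δ_BC = 26490·899/(1450·109000) = 0.1507 mm
δ_CD = 36100·753/(2894·109000) = 0.08618 mm
δ = Σδ_i = 0.3709 mm.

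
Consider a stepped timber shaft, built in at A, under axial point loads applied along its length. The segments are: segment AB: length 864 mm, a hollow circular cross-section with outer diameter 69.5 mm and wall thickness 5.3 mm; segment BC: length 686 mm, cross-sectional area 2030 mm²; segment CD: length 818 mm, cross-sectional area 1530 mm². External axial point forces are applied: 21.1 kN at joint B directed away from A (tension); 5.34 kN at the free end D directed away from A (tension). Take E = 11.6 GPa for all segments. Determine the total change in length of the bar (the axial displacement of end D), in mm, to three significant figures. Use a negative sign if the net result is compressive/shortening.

Internal axial forces (sectioning from the free end, tension +): N_CD = 5.34 kN, N_BC = 5.34 kN, N_AB = 26.44 kN.
A_AB = 1069 mm².
δ_AB = 26440·864/(1069·11600) = 1.842 mm
δ_BC = 5340·686/(2030·11600) = 0.1556 mm
δ_CD = 5340·818/(1530·11600) = 0.2461 mm
δ = Σδ_i = 2.244 mm.

2.24 mm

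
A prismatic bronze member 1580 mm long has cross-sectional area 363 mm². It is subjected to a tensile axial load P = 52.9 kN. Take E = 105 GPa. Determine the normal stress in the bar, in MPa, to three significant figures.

σ = N/A = 52900/363 = 145.7 MPa.

146 MPa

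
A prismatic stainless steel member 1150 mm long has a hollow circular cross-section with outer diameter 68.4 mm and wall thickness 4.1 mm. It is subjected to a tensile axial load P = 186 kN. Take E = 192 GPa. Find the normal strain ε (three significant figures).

0.00117

A = 828.2 mm².
σ = N/A = 224.6 MPa; ε = σ/E = 224.6/192000 = 1.170e-03.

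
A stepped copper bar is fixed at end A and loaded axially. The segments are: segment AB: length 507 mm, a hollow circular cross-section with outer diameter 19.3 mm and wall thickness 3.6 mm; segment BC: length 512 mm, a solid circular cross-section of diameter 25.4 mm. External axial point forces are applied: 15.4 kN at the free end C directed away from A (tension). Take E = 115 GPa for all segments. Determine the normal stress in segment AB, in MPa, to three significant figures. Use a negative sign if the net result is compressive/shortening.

Internal axial forces (sectioning from the free end, tension +): N_BC = 15.4 kN, N_AB = 15.4 kN.
A_AB = 177.6 mm².
σ_AB = N_AB/A_AB = 15400/177.6 = 86.73 MPa.

86.7 MPa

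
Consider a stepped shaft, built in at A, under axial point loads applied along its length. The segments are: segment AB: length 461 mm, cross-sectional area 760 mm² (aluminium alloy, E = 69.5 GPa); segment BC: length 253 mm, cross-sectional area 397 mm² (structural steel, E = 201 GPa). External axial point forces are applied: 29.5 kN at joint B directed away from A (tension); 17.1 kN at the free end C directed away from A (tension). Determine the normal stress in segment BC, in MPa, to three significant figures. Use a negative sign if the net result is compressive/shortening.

Internal axial forces (sectioning from the free end, tension +): N_BC = 17.1 kN, N_AB = 46.6 kN.
σ_BC = N_BC/A_BC = 17100/397 = 43.07 MPa.

43.1 MPa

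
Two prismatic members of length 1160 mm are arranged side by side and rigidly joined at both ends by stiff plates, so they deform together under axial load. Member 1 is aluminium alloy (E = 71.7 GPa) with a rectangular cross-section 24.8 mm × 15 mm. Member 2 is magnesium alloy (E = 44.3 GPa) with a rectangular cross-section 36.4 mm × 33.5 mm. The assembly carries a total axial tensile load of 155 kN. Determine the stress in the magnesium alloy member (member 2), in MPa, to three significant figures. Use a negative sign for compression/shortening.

A_1 = 372 mm².
A_2 = 1219 mm².
Equal strain + equilibrium ⇒ each member carries load in proportion to AE: A₁E₁ = 26670000 N, A₂E₂ = 54020000 N, ΣAE = 80690000 N.
σ₂ = P·E₂/ΣAE = 155000·44300/80690000 = 85.1 MPa.

85.1 MPa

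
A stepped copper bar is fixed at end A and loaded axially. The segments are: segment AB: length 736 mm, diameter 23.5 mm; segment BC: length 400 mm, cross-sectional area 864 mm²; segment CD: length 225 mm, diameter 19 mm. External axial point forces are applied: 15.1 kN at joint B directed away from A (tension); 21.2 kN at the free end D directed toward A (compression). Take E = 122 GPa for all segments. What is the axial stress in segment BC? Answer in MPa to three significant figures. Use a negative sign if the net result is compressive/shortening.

Internal axial forces (sectioning from the free end, tension +): N_CD = -21.2 kN, N_BC = -21.2 kN, N_AB = -6.1 kN.
σ_BC = N_BC/A_BC = -21200/864 = -24.54 MPa.

-24.5 MPa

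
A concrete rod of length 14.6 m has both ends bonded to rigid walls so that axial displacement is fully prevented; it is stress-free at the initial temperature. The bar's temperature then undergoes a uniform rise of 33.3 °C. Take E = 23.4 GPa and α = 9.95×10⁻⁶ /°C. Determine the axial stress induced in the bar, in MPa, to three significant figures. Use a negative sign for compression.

Free thermal expansion αLΔT = 9.95e-6 · 14600 · 33.3 = 4.837 mm.
The walls impose strain ε = −(4.837)/14600 = -3.3133e-04; σ = Eε = 23400 · -3.3133e-04 = -7.753 MPa.

-7.75 MPa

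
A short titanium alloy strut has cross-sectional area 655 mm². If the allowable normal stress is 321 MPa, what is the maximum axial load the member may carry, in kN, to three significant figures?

P_max = σ_allow · A = 321 · 655 = 210300 N = 210.3 kN.

210 kN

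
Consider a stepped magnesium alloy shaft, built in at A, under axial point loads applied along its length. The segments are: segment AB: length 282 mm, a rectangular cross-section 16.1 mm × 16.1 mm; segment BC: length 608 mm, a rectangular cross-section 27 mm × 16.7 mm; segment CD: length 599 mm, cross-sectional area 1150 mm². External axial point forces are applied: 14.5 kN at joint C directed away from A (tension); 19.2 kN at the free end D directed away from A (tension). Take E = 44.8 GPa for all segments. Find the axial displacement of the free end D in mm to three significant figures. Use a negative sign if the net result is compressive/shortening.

2.06 mm

Internal axial forces (sectioning from the free end, tension +): N_CD = 19.2 kN, N_BC = 33.7 kN, N_AB = 33.7 kN.
A_AB = 259.2 mm².
A_BC = 450.9 mm².
δ_AB = 33700·282/(259.2·44800) = 0.8184 mm
δ_BC = 33700·608/(450.9·44800) = 1.014 mm
δ_CD = 19200·599/(1150·44800) = 0.2232 mm
δ = Σδ_i = 2.056 mm.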